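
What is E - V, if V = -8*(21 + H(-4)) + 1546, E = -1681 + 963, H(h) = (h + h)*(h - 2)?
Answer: -1712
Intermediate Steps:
H(h) = 2*h*(-2 + h) (H(h) = (2*h)*(-2 + h) = 2*h*(-2 + h))
E = -718
V = 994 (V = -8*(21 + 2*(-4)*(-2 - 4)) + 1546 = -8*(21 + 2*(-4)*(-6)) + 1546 = -8*(21 + 48) + 1546 = -8*69 + 1546 = -552 + 1546 = 994)
E - V = -718 - 1*994 = -718 - 994 = -1712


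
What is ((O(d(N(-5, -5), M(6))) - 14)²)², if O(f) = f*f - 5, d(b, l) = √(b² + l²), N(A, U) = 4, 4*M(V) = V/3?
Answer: 14641/256 ≈ 57.191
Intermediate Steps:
M(V) = V/12 (M(V) = (V/3)/4 = V/12)
O(f) = -5 + f² (O(f) = f² - 5 = -5 + f²)
((O(d(N(-5, -5), M(6))) - 14)²)² = (((-5 + (√(4² + ((1/12)*6)²))²) - 14)²)² = (((-5 + (√(16 + (½)²))²) - 14)²)² = (((-5 + (√(16 + ¼))²) - 14)²)² = (((-5 + (√(65/4))²) - 14)²)² = (((-5 + (√65/2)²) - 14)²)² = (((-5 + 65/4) - 14)²)² = ((45/4 - 14)²)² = ((-11/4)²)² = (121/16)² = 14641/256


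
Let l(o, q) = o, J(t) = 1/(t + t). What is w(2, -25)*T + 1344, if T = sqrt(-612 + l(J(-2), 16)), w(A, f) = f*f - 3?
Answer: 1344 + 311*I*sqrt(2449) ≈ 1344.0 + 15391.0*I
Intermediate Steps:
J(t) = 1/(2*t)
w(A, f) = -3 + f**2 (w(A, f) = f**2 - 3 = -3 + f**2)
T = I*sqrt(2449)/2 (T = sqrt(-612 + (1/2)/(-2)) = sqrt(-612 + (1/2)*(-1/2)) = sqrt(-612 - 1/4) = sqrt(-2449/4) = I*sqrt(2449)/2 ≈ 24.744*I)
w(2, -25)*T + 1344 = (-3 + (-25)**2)*(I*sqrt(2449)/2) + 1344 = (-3 + 625)*(I*sqrt(2449)/2) + 1344 = 622*(I*sqrt(2449)/2) + 1344 = 311*I*sqrt(2449) + 1344 = 1344 + 311*I*sqrt(2449)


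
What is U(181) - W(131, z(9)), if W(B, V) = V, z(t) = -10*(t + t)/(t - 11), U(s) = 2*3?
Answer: -84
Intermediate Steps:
U(s) = 6
z(t) = -20*t/(-11 + t) (z(t) = -10*2*t/(-11 + t) = -20*t/(-11 + t))
U(181) - W(131, z(9)) = 6 - (-20)*9/(-11 + 9) = 6 - (-20)*9/(-2) = 6 - (-20)*9*(-1)/2 = 6 - 1*90 = 6 - 90 = -84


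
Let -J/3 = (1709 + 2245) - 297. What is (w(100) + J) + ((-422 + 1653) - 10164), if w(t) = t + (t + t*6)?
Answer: -19104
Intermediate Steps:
J = -10971 (J = -3*((1709 + 2245) - 297) = -3*(3954 - 297) = -3*3657 = -10971)
w(t) = 8*t (w(t) = t + (t + 6*t) = t + 7*t = 8*t)
(w(100) + J) + ((-422 + 1653) - 10164) = (8*100 - 10971) + ((-422 + 1653) - 10164) = (800 - 10971) + (1231 - 10164) = -10171 - 8933 = -19104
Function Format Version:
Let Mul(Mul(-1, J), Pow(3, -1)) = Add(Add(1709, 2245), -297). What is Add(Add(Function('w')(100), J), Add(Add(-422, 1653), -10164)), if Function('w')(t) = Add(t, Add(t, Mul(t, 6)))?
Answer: -19104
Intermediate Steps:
J = -10971 (J = Mul(-3, Add(Add(1709, 2245), -297)) = Mul(-3, Add(3954, -297)) = Mul(-3, 3657) = -10971)
Function('w')(t) = Mul(8, t) (Function('w')(t) = Add(t, Add(t, Mul(6, t))) = Add(t, Mul(7, t)) = Mul(8, t))
Add(Add(Function('w')(100), J), Add(Add(-422, 1653), -10164)) = Add(Add(Mul(8, 100), -10971), Add(Add(-422, 1653), -10164)) = Add(Add(800, -10971), Add(1231, -10164)) = Add(-10171, -8933) = -19104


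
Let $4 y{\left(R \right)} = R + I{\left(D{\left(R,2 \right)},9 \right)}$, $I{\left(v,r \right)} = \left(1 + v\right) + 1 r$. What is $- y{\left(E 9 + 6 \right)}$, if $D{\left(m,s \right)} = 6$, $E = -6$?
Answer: $8$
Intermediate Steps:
$I{\left(v,r \right)} = 1 + r + v$ ($I{\left(v,r \right)} = \left(1 + v\right) + r = 1 + r + v$)
$y{\left(R \right)} = 4 + \frac{R}{4}$ ($y{\left(R \right)} = \frac{R + \left(1 + 9 + 6\right)}{4} = \frac{R + 16}{4} = \frac{16 + R}{4} = 4 + \frac{R}{4}$)
$- y{\left(E 9 + 6 \right)} = - (4 + \frac{\left(-6\right) 9 + 6}{4}) = - (4 + \frac{-54 + 6}{4}) = - (4 + \frac{1}{4} \left(-48\right)) = - (4 - 12) = \left(-1\right) \left(-8\right) = 8$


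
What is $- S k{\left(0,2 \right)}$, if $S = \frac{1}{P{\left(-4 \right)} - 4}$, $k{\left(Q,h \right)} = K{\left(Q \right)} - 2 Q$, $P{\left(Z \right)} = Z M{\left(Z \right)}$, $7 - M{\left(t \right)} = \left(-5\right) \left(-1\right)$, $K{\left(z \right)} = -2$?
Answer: $- \frac{1}{6} \approx -0.16667$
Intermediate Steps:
$M{\left(t \right)} = 2$ ($M{\left(t \right)} = 7 - \left(-5\right) \left(-1\right) = 7 - 5 = 2$)
$P{\left(Z \right)} = 2 Z$ ($P{\left(Z \right)} = Z 2 = 2 Z$)
$k{\left(Q,h \right)} = -2 - 2 Q$
$S = - \frac{1}{12}$ ($S = \frac{1}{2 \left(-4\right) - 4} = \frac{1}{-8 - 4} = \frac{1}{-12} = - \frac{1}{12} \approx -0.083333$)
$- S k{\left(0,2 \right)} = \left(-1\right) \left(- \frac{1}{12}\right) \left(-2 - 0\right) = \frac{-2 + 0}{12} = \frac{1}{12} \left(-2\right) = - \frac{1}{6}$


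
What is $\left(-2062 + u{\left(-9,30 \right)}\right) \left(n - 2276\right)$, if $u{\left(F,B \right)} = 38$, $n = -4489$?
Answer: $13692360$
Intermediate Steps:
$\left(-2062 + u{\left(-9,30 \right)}\right) \left(n - 2276\right) = \left(-2062 + 38\right) \left(-4489 - 2276\right) = \left(-2024\right) \left(-6765\right) = 13692360$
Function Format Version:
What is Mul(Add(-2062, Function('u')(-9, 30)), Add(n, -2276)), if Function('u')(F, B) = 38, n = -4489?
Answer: 13692360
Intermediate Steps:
Mul(Add(-2062, Function('u')(-9, 30)), Add(n, -2276)) = Mul(Add(-2062, 38), Add(-4489, -2276)) = Mul(-2024, -6765) = 13692360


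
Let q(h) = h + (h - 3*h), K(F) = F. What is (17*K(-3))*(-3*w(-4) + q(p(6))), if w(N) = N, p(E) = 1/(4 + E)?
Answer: -6069/10 ≈ -606.90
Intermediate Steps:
q(h) = -h (q(h) = h - 2*h = -h)
(17*K(-3))*(-3*w(-4) + q(p(6))) = (17*(-3))*(-3*(-4) - 1/(4 + 6)) = -51*(12 - 1/10) = -51*(12 - 1*⅒) = -51*(12 - ⅒) = -51*119/10 = -6069/10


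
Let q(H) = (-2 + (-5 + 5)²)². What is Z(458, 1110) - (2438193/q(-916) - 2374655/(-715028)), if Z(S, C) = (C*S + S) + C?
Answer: -17804835553/178757 ≈ -99604.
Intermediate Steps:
Z(S, C) = C + S + C*S (Z(S, C) = (S + C*S) + C = C + S + C*S)
q(H) = 4 (q(H) = (-2 + 0²)² = (-2 + 0)² = (-2)² = 4)
Z(458, 1110) - (2438193/q(-916) - 2374655/(-715028)) = (1110 + 458 + 1110*458) - (2438193/4 - 2374655/(-715028)) = (1110 + 458 + 508380) - (2438193*(¼) - 2374655*(-1/715028)) = 509948 - (2438193/4 + 2374655/715028) = 509948 - 1*108961610189/178757 = 509948 - 108961610189/178757 = -17804835553/178757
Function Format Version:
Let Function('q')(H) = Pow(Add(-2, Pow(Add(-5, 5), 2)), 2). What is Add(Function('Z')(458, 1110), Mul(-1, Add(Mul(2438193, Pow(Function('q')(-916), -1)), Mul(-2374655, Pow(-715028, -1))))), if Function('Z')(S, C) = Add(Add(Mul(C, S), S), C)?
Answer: Rational(-17804835553, 178757) ≈ -99604.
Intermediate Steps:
Function('Z')(S, C) = Add(C, S, Mul(C, S)) (Function('Z')(S, C) = Add(Add(S, Mul(C, S)), C) = Add(C, S, Mul(C, S)))
Function('q')(H) = 4 (Function('q')(H) = Pow(Add(-2, Pow(0, 2)), 2) = Pow(Add(-2, 0), 2) = Pow(-2, 2) = 4)
Add(Function('Z')(458, 1110), Mul(-1, Add(Mul(2438193, Pow(Function('q')(-916), -1)), Mul(-2374655, Pow(-715028, -1))))) = Add(Add(1110, 458, Mul(1110, 458)), Mul(-1, Add(Mul(2438193, Pow(4, -1)), Mul(-2374655, Pow(-715028, -1))))) = Add(Add(1110, 458, 508380), Mul(-1, Add(Mul(2438193, Rational(1, 4)), Mul(-2374655, Rational(-1, 715028))))) = Add(509948, Mul(-1, Add(Rational(2438193, 4), Rational(2374655, 715028)))) = Add(509948, Mul(-1, Rational(108961610189, 178757))) = Add(509948, Rational(-108961610189, 178757)) = Rational(-17804835553, 178757)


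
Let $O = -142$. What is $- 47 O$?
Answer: $6674$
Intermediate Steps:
$- 47 O = \left(-47\right) \left(-142\right) = 6674$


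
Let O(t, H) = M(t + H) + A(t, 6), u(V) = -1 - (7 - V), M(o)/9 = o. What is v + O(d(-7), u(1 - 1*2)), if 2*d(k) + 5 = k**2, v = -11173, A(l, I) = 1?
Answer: -11055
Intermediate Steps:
d(k) = -5/2 + k**2/2
M(o) = 9*o
u(V) = -8 + V (u(V) = -1 + (-7 + V) = -8 + V)
O(t, H) = 1 + 9*H + 9*t (O(t, H) = 9*(t + H) + 1 = 9*(H + t) + 1 = (9*H + 9*t) + 1 = 1 + 9*H + 9*t)
v + O(d(-7), u(1 - 1*2)) = -11173 + (1 + 9*(-8 + (1 - 1*2)) + 9*(-5/2 + (1/2)*(-7)**2)) = -11173 + (1 + 9*(-8 + (1 - 2)) + 9*(-5/2 + (1/2)*49)) = -11173 + (1 + 9*(-8 - 1) + 9*(-5/2 + 49/2)) = -11173 + (1 + 9*(-9) + 9*22) = -11173 + (1 - 81 + 198) = -11173 + 118 = -11055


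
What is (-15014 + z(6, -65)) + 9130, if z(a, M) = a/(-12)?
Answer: -11769/2 ≈ -5884.5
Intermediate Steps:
z(a, M) = -a/12
(-15014 + z(6, -65)) + 9130 = (-15014 - 1/12*6) + 9130 = (-15014 - 1/2) + 9130 = -30029/2 + 9130 = -11769/2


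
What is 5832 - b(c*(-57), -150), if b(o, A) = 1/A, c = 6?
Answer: 874801/150 ≈ 5832.0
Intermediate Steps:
5832 - b(c*(-57), -150) = 5832 - 1/(-150) = 5832 - 1*(-1/150) = 5832 + 1/150 = 874801/150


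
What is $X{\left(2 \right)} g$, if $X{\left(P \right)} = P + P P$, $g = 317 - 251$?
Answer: $396$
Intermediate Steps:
$g = 66$
$X{\left(P \right)} = P + P^{2}$
$X{\left(2 \right)} g = 2 \left(1 + 2\right) 66 = 2 \cdot 3 \cdot 66 = 6 \cdot 66 = 396$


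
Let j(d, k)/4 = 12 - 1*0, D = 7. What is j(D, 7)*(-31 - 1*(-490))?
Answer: 22032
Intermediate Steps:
j(d, k) = 48 (j(d, k) = 4*(12 - 1*0) = 4*(12 + 0) = 4*12 = 48)
j(D, 7)*(-31 - 1*(-490)) = 48*(-31 - 1*(-490)) = 48*(-31 + 490) = 48*459 = 22032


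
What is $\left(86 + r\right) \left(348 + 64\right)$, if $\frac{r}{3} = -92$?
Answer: $-78280$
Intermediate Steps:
$r = -276$ ($r = 3 \left(-92\right) = -276$)
$\left(86 + r\right) \left(348 + 64\right) = \left(86 - 276\right) \left(348 + 64\right) = \left(-190\right) 412 = -78280$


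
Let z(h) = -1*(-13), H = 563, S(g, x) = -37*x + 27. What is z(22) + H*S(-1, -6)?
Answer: 140200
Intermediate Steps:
S(g, x) = 27 - 37*x
z(h) = 13
z(22) + H*S(-1, -6) = 13 + 563*(27 - 37*(-6)) = 13 + 563*(27 + 222) = 13 + 563*249 = 13 + 140187 = 140200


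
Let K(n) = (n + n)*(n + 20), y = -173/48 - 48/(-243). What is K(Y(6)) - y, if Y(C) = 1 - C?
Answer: -189985/1296 ≈ -146.59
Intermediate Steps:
y = -4415/1296 (y = -173*1/48 - 48*(-1/243) = -173/48 + 16/81 = -4415/1296 ≈ -3.4066)
K(n) = 2*n*(20 + n) (K(n) = (2*n)*(20 + n) = 2*n*(20 + n))
K(Y(6)) - y = 2*(1 - 1*6)*(20 + (1 - 1*6)) - 1*(-4415/1296) = 2*(1 - 6)*(20 + (1 - 6)) + 4415/1296 = 2*(-5)*(20 - 5) + 4415/1296 = 2*(-5)*15 + 4415/1296 = -150 + 4415/1296 = -189985/1296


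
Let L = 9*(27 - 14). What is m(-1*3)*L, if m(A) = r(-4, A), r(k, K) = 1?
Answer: 117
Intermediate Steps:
m(A) = 1
L = 117 (L = 9*13 = 117)
m(-1*3)*L = 1*117 = 117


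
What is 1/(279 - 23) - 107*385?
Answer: -10545919/256 ≈ -41195.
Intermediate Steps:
1/(279 - 23) - 107*385 = 1/256 - 41195 = -10545919/256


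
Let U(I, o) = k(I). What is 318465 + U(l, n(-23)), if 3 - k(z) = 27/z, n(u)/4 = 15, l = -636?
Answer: 67515225/212 ≈ 3.1847e+5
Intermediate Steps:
n(u) = 60 (n(u) = 4*15 = 60)
k(z) = 3 - 27/z
U(I, o) = 3 - 27/I
318465 + U(l, n(-23)) = 318465 + (3 - 27/(-636)) = 318465 + (3 - 27*(-1/636)) = 318465 + (3 + 9/212) = 318465 + 645/212 = 67515225/212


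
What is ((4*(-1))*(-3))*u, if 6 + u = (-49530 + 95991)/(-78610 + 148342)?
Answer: -123977/1937 ≈ -64.005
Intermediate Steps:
u = -123977/23244 (u = -6 + (-49530 + 95991)/(-78610 + 148342) = -6 + 46461/69732 = -6 + 46461*(1/69732) = -6 + 15487/23244 = -123977/23244 ≈ -5.3337)
((4*(-1))*(-3))*u = ((4*(-1))*(-3))*(-123977/23244) = -4*(-3)*(-123977/23244) = 12*(-123977/23244) = -123977/1937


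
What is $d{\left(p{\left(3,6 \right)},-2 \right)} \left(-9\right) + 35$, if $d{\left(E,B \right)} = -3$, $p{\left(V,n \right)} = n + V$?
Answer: $62$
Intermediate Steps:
$p{\left(V,n \right)} = V + n$
$d{\left(p{\left(3,6 \right)},-2 \right)} \left(-9\right) + 35 = \left(-3\right) \left(-9\right) + 35 = 27 + 35 = 62$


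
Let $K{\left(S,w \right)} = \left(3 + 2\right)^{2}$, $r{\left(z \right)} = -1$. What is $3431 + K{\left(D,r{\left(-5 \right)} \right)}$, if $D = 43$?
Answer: $3456$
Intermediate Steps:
$K{\left(S,w \right)} = 25$ ($K{\left(S,w \right)} = 5^{2} = 25$)
$3431 + K{\left(D,r{\left(-5 \right)} \right)} = 3431 + 25 = 3456$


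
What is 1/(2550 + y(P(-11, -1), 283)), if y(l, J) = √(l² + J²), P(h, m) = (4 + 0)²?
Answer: 510/1284431 - √80345/6422155 ≈ 0.00035293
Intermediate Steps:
P(h, m) = 16 (P(h, m) = 4² = 16)
y(l, J) = √(J² + l²)
1/(2550 + y(P(-11, -1), 283)) = 1/(2550 + √(283² + 16²)) = 1/(2550 + √(80089 + 256)) = 1/(2550 + √80345)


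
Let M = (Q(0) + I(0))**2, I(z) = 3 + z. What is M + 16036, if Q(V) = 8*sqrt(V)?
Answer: 16045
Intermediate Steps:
M = 9 (M = (8*sqrt(0) + (3 + 0))**2 = (8*0 + 3)**2 = (0 + 3)**2 = 3**2 = 9)
M + 16036 = 9 + 16036 = 16045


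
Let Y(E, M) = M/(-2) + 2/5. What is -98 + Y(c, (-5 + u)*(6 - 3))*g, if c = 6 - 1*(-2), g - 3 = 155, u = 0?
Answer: 5751/5 ≈ 1150.2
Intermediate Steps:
g = 158 (g = 3 + 155 = 158)
c = 8 (c = 6 + 2 = 8)
Y(E, M) = ⅖ - M/2 (Y(E, M) = M*(-½) + 2*(⅕) = -M/2 + ⅖ = ⅖ - M/2)
-98 + Y(c, (-5 + u)*(6 - 3))*g = -98 + (⅖ - (-5 + 0)*(6 - 3)/2)*158 = -98 + (⅖ - (-5)*3/2)*158 = -98 + (⅖ - ½*(-15))*158 = -98 + (⅖ + 15/2)*158 = -98 + (79/10)*158 = -98 + 6241/5 = 5751/5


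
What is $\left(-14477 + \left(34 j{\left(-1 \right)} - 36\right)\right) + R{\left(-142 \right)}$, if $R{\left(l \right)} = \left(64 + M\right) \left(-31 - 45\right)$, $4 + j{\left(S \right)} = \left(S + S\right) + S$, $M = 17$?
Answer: $-20907$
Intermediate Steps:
$j{\left(S \right)} = -4 + 3 S$ ($j{\left(S \right)} = -4 + \left(\left(S + S\right) + S\right) = -4 + \left(2 S + S\right) = -4 + 3 S$)
$R{\left(l \right)} = -6156$ ($R{\left(l \right)} = \left(64 + 17\right) \left(-31 - 45\right) = 81 \left(-76\right) = -6156$)
$\left(-14477 + \left(34 j{\left(-1 \right)} - 36\right)\right) + R{\left(-142 \right)} = \left(-14477 + \left(34 \left(-4 + 3 \left(-1\right)\right) - 36\right)\right) - 6156 = \left(-14477 + \left(34 \left(-4 - 3\right) - 36\right)\right) - 6156 = \left(-14477 + \left(34 \left(-7\right) - 36\right)\right) - 6156 = \left(-14477 - 274\right) - 6156 = -14751 - 6156 = -20907$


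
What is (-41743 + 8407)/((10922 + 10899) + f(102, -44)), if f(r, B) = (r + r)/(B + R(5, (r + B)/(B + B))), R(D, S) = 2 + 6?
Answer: -50004/32723 ≈ -1.5281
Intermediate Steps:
R(D, S) = 8
f(r, B) = 2*r/(8 + B) (f(r, B) = (r + r)/(B + 8) = (2*r)/(8 + B) = 2*r/(8 + B))
(-41743 + 8407)/((10922 + 10899) + f(102, -44)) = (-41743 + 8407)/((10922 + 10899) + 2*102/(8 - 44)) = -33336/(21821 + 2*102/(-36)) = -33336/(21821 + 2*102*(-1/36)) = -33336/(21821 - 17/3) = -33336/65446/3 = -33336*3/65446 = -50004/32723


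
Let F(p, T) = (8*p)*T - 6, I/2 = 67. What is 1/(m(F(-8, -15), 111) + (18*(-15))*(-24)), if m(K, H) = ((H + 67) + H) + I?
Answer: 1/6903 ≈ 0.00014486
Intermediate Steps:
I = 134 (I = 2*67 = 134)
F(p, T) = -6 + 8*T*p (F(p, T) = 8*T*p - 6 = -6 + 8*T*p)
m(K, H) = 201 + 2*H (m(K, H) = ((H + 67) + H) + 134 = ((67 + H) + H) + 134 = (67 + 2*H) + 134 = 201 + 2*H)
1/(m(F(-8, -15), 111) + (18*(-15))*(-24)) = 1/((201 + 2*111) + (18*(-15))*(-24)) = 1/((201 + 222) - 270*(-24)) = 1/(423 + 6480) = 1/6903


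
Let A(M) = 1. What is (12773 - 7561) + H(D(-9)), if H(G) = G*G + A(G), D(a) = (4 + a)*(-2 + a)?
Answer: 8238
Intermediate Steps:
D(a) = (-2 + a)*(4 + a)
H(G) = 1 + G**2 (H(G) = G*G + 1 = G**2 + 1 = 1 + G**2)
(12773 - 7561) + H(D(-9)) = (12773 - 7561) + (1 + (-8 + (-9)**2 + 2*(-9))**2) = 5212 + (1 + (-8 + 81 - 18)**2) = 5212 + (1 + 55**2) = 5212 + (1 + 3025) = 5212 + 3026 = 8238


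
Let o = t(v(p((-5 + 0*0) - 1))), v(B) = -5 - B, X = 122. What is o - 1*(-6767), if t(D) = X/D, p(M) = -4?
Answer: 6645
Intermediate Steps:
t(D) = 122/D
o = -122 (o = 122/(-5 - 1*(-4)) = 122/(-5 + 4) = 122/(-1) = 122*(-1) = -122)
o - 1*(-6767) = -122 - 1*(-6767) = -122 + 6767 = 6645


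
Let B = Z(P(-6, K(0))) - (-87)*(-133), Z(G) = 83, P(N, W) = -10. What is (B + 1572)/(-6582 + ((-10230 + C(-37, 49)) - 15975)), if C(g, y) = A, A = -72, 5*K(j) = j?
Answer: 9916/32859 ≈ 0.30177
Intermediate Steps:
K(j) = j/5
C(g, y) = -72
B = -11488 (B = 83 - (-87)*(-133) = 83 - 1*11571 = 83 - 11571 = -11488)
(B + 1572)/(-6582 + ((-10230 + C(-37, 49)) - 15975)) = (-11488 + 1572)/(-6582 + ((-10230 - 72) - 15975)) = -9916/(-6582 + (-10302 - 15975)) = -9916/(-6582 - 26277) = -9916/(-32859) = -9916*(-1/32859) = 9916/32859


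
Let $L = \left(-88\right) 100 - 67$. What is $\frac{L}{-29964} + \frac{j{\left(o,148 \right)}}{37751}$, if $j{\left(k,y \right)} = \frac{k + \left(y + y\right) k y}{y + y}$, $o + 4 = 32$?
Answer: $\frac{2425676485}{5979046524} \approx 0.4057$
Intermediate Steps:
$o = 28$ ($o = -4 + 32 = 28$)
$L = -8867$ ($L = -8800 - 67 = -8867$)
$j{\left(k,y \right)} = \frac{k + 2 k y^{2}}{2 y}$ ($j{\left(k,y \right)} = \frac{k + 2 y k y}{2 y} = \left(k + 2 k y y\right) \frac{1}{2 y} = \left(k + 2 k y^{2}\right) \frac{1}{2 y} = \frac{k + 2 k y^{2}}{2 y}$)
$\frac{L}{-29964} + \frac{j{\left(o,148 \right)}}{37751} = - \frac{8867}{-29964} + \frac{28 \cdot 148 + \frac{1}{2} \cdot 28 \cdot \frac{1}{148}}{37751} = \left(-8867\right) \left(- \frac{1}{29964}\right) + \left(4144 + \frac{1}{2} \cdot 28 \cdot \frac{1}{148}\right) \frac{1}{37751} = \frac{8867}{29964} + \left(4144 + \frac{7}{74}\right) \frac{1}{37751} = \frac{8867}{29964} + \frac{306663}{74} \cdot \frac{1}{37751} = \frac{8867}{29964} + \frac{43809}{399082} = \frac{2425676485}{5979046524}$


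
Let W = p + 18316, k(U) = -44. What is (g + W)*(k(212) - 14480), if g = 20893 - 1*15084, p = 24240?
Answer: -702453260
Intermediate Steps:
g = 5809 (g = 20893 - 15084 = 5809)
W = 42556 (W = 24240 + 18316 = 42556)
(g + W)*(k(212) - 14480) = (5809 + 42556)*(-44 - 14480) = 48365*(-14524) = -702453260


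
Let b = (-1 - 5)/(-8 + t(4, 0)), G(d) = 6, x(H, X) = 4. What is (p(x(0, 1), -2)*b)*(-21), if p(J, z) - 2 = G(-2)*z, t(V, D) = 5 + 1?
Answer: 630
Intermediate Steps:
t(V, D) = 6
b = 3 (b = (-1 - 5)/(-8 + 6) = -6/(-2) = -6*(-½) = 3)
p(J, z) = 2 + 6*z
(p(x(0, 1), -2)*b)*(-21) = ((2 + 6*(-2))*3)*(-21) = ((2 - 12)*3)*(-21) = -10*3*(-21) = -30*(-21) = 630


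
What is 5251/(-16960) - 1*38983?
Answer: -661156931/16960 ≈ -38983.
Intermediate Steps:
5251/(-16960) - 1*38983 = 5251*(-1/16960) - 38983 = -5251/16960 - 38983 = -661156931/16960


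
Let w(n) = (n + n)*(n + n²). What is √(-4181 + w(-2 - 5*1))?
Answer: I*√4769 ≈ 69.058*I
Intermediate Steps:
w(n) = 2*n*(n + n²) (w(n) = (2*n)*(n + n²) = 2*n*(n + n²))
√(-4181 + w(-2 - 5*1)) = √(-4181 + 2*(-2 - 5*1)²*(1 + (-2 - 5*1))) = √(-4181 + 2*(-2 - 5)²*(1 + (-2 - 5))) = √(-4181 + 2*(-7)²*(1 - 7)) = √(-4181 + 2*49*(-6)) = √(-4181 - 588) = √(-4769) = I*√4769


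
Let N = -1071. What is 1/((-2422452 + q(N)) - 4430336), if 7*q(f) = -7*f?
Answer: -1/6851717 ≈ -1.4595e-7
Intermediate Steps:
q(f) = -f (q(f) = (-7*f)/7 = -f)
1/((-2422452 + q(N)) - 4430336) = 1/((-2422452 - 1*(-1071)) - 4430336) = 1/((-2422452 + 1071) - 4430336) = 1/(-2421381 - 4430336) = 1/(-6851717) = -1/6851717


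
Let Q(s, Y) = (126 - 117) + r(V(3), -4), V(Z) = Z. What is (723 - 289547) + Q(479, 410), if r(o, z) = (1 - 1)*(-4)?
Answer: -288815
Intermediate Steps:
r(o, z) = 0 (r(o, z) = 0*(-4) = 0)
Q(s, Y) = 9 (Q(s, Y) = (126 - 117) + 0 = 9 + 0 = 9)
(723 - 289547) + Q(479, 410) = (723 - 289547) + 9 = -288824 + 9 = -288815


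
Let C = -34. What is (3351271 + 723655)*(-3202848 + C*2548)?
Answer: -13404387578480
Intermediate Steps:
(3351271 + 723655)*(-3202848 + C*2548) = (3351271 + 723655)*(-3202848 - 34*2548) = 4074926*(-3202848 - 86632) = 4074926*(-3289480) = -13404387578480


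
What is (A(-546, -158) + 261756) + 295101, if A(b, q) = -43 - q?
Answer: 556972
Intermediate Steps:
(A(-546, -158) + 261756) + 295101 = ((-43 - 1*(-158)) + 261756) + 295101 = ((-43 + 158) + 261756) + 295101 = (115 + 261756) + 295101 = 261871 + 295101 = 556972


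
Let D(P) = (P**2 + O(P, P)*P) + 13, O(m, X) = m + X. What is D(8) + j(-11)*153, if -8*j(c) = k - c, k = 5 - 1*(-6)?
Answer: -863/4 ≈ -215.75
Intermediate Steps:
k = 11 (k = 5 + 6 = 11)
O(m, X) = X + m
D(P) = 13 + 3*P**2 (D(P) = (P**2 + (P + P)*P) + 13 = (P**2 + (2*P)*P) + 13 = (P**2 + 2*P**2) + 13 = 3*P**2 + 13 = 13 + 3*P**2)
j(c) = -11/8 + c/8 (j(c) = -(11 - c)/8 = -11/8 + c/8)
D(8) + j(-11)*153 = (13 + 3*8**2) + (-11/8 + (1/8)*(-11))*153 = (13 + 3*64) + (-11/8 - 11/8)*153 = (13 + 192) - 11/4*153 = 205 - 1683/4 = -863/4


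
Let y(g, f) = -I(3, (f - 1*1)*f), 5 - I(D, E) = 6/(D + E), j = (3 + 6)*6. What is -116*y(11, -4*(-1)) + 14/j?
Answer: 72071/135 ≈ 533.86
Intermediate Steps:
j = 54 (j = 9*6 = 54)
I(D, E) = 5 - 6/(D + E)
y(g, f) = -(9 + 5*f*(-1 + f))/(3 + f*(-1 + f)) (y(g, f) = -(-6 + 5*3 + 5*((f - 1*1)*f))/(3 + (f - 1*1)*f) = -(-6 + 15 + 5*((f - 1)*f))/(3 + (f - 1)*f) = -(-6 + 15 + 5*((-1 + f)*f))/(3 + (-1 + f)*f) = -(-6 + 15 + 5*(f*(-1 + f)))/(3 + f*(-1 + f)) = -(-6 + 15 + 5*f*(-1 + f))/(3 + f*(-1 + f)) = -(9 + 5*f*(-1 + f))/(3 + f*(-1 + f)))
-116*y(11, -4*(-1)) + 14/j = -116*(-9 - 5*(-4*(-1))*(-1 - 4*(-1)))/(3 + (-4*(-1))*(-1 - 4*(-1))) + 14/54 = -116*(-9 - 5*4*(-1 + 4))/(3 + 4*(-1 + 4)) + 14*(1/54) = -116*(-9 - 5*4*3)/(3 + 4*3) + 7/27 = -116*(-9 - 60)/(3 + 12) + 7/27 = -116*(-69)/15 + 7/27 = -116*(-23/5) + 7/27 = 2668/5 + 7/27 = 72071/135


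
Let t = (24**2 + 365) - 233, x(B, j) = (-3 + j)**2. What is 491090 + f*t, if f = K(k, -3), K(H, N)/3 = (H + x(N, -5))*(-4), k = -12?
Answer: 49298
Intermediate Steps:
t = 708 (t = (576 + 365) - 233 = 941 - 233 = 708)
K(H, N) = -768 - 12*H (K(H, N) = 3*((H + (-3 - 5)**2)*(-4)) = 3*((H + (-8)**2)*(-4)) = 3*((H + 64)*(-4)) = 3*((64 + H)*(-4)) = 3*(-256 - 4*H) = -768 - 12*H)
f = -624 (f = -768 - 12*(-12) = -768 + 144 = -624)
491090 + f*t = 491090 - 624*708 = 491090 - 441792 = 49298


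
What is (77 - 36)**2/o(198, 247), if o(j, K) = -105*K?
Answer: -1681/25935 ≈ -0.064816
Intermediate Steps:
(77 - 36)**2/o(198, 247) = (77 - 36)**2/((-105*247)) = 41**2/(-25935) = 1681*(-1/25935) = -1681/25935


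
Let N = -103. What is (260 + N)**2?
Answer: 24649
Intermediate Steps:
(260 + N)**2 = (260 - 103)**2 = 157**2 = 24649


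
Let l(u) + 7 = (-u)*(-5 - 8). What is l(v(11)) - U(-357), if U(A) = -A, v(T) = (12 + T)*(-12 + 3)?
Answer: -3055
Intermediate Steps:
v(T) = -108 - 9*T (v(T) = (12 + T)*(-9) = -108 - 9*T)
l(u) = -7 + 13*u (l(u) = -7 + (-u)*(-5 - 8) = -7 - u*(-13) = -7 + 13*u)
l(v(11)) - U(-357) = (-7 + 13*(-108 - 9*11)) - (-1)*(-357) = (-7 + 13*(-108 - 99)) - 1*357 = (-7 + 13*(-207)) - 357 = (-7 - 2691) - 357 = -2698 - 357 = -3055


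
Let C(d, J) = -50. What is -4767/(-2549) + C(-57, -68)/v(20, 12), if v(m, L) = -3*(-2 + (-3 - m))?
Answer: 9203/7647 ≈ 1.2035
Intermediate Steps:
v(m, L) = 15 + 3*m (v(m, L) = -3*(-5 - m) = 15 + 3*m)
-4767/(-2549) + C(-57, -68)/v(20, 12) = -4767/(-2549) - 50/(15 + 3*20) = -4767*(-1/2549) - 50/(15 + 60) = 4767/2549 - 50/75 = 4767/2549 - 50*1/75 = 4767/2549 - 2/3 = 9203/7647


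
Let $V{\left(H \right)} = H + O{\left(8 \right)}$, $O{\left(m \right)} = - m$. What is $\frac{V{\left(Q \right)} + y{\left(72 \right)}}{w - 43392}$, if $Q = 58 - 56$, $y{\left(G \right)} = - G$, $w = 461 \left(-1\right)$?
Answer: $\frac{78}{43853} \approx 0.0017787$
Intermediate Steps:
$w = -461$
$Q = 2$ ($Q = 58 - 56 = 2$)
$V{\left(H \right)} = -8 + H$ ($V{\left(H \right)} = H - 8 = -8 + H$)
$\frac{V{\left(Q \right)} + y{\left(72 \right)}}{w - 43392} = \frac{\left(-8 + 2\right) - 72}{-461 - 43392} = \frac{-6 - 72}{-43853} = \left(-78\right) \left(- \frac{1}{43853}\right) = \frac{78}{43853}$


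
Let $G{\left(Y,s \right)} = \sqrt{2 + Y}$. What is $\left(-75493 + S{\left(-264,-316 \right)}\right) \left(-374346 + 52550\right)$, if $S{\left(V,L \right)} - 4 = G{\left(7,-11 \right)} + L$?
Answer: $24392780392$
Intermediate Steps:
$S{\left(V,L \right)} = 7 + L$ ($S{\left(V,L \right)} = 4 + \left(\sqrt{2 + 7} + L\right) = 4 + \left(\sqrt{9} + L\right) = 4 + \left(3 + L\right) = 7 + L$)
$\left(-75493 + S{\left(-264,-316 \right)}\right) \left(-374346 + 52550\right) = \left(-75493 + \left(7 - 316\right)\right) \left(-374346 + 52550\right) = \left(-75493 - 309\right) \left(-321796\right) = \left(-75802\right) \left(-321796\right) = 24392780392$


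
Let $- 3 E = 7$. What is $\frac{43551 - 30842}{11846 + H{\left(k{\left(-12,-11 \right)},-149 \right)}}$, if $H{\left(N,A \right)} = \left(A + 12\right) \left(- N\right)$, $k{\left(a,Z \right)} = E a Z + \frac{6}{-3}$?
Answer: $- \frac{12709}{30624} \approx -0.415$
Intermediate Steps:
$E = - \frac{7}{3}$ ($E = \left(- \frac{1}{3}\right) 7 = - \frac{7}{3} \approx -2.3333$)
$k{\left(a,Z \right)} = -2 - \frac{7 Z a}{3}$ ($k{\left(a,Z \right)} = - \frac{7 a}{3} Z + \frac{6}{-3} = - \frac{7 Z a}{3} + 6 \left(- \frac{1}{3}\right) = - \frac{7 Z a}{3} - 2 = -2 - \frac{7 Z a}{3}$)
$H{\left(N,A \right)} = - N \left(12 + A\right)$ ($H{\left(N,A \right)} = \left(12 + A\right) \left(- N\right) = - N \left(12 + A\right)$)
$\frac{43551 - 30842}{11846 + H{\left(k{\left(-12,-11 \right)},-149 \right)}} = \frac{43551 - 30842}{11846 - \left(-2 - \left(- \frac{77}{3}\right) \left(-12\right)\right) \left(12 - 149\right)} = \frac{12709}{11846 - \left(-2 - 308\right) \left(-137\right)} = \frac{12709}{11846 - \left(-310\right) \left(-137\right)} = \frac{12709}{11846 - 42470} = \frac{12709}{-30624} = 12709 \left(- \frac{1}{30624}\right) = - \frac{12709}{30624}$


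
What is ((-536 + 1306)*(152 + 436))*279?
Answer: 126320040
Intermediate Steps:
((-536 + 1306)*(152 + 436))*279 = (770*588)*279 = 452760*279 = 126320040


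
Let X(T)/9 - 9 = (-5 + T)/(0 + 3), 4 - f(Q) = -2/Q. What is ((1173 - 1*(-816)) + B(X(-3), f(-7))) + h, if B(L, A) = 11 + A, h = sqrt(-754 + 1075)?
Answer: 14026/7 + sqrt(321) ≈ 2021.6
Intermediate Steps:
f(Q) = 4 + 2/Q (f(Q) = 4 - (-2)/Q = 4 + 2/Q)
h = sqrt(321) ≈ 17.916
X(T) = 66 + 3*T (X(T) = 81 + 9*((-5 + T)/(0 + 3)) = 81 + 9*((-5 + T)/3) = 81 + 9*((-5 + T)*(1/3)) = 81 + 9*(-5/3 + T/3) = 81 + (-15 + 3*T) = 66 + 3*T)
((1173 - 1*(-816)) + B(X(-3), f(-7))) + h = ((1173 - 1*(-816)) + (11 + (4 + 2/(-7)))) + sqrt(321) = ((1173 + 816) + (11 + (4 + 2*(-1/7)))) + sqrt(321) = (1989 + (11 + (4 - 2/7))) + sqrt(321) = (1989 + (11 + 26/7)) + sqrt(321) = (1989 + 103/7) + sqrt(321) = 14026/7 + sqrt(321)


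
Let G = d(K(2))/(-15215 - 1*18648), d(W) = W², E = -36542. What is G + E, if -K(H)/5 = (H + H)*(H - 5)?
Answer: -1237425346/33863 ≈ -36542.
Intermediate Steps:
K(H) = -10*H*(-5 + H) (K(H) = -5*(H + H)*(H - 5) = -5*2*H*(-5 + H) = -10*H*(-5 + H))
G = -3600/33863 (G = (10*2*(5 - 1*2))²/(-15215 - 1*18648) = (10*2*(5 - 2))²/(-15215 - 18648) = (10*2*3)²/(-33863) = 60²*(-1/33863) = 3600*(-1/33863) = -3600/33863 ≈ -0.10631)
G + E = -3600/33863 - 36542 = -1237425346/33863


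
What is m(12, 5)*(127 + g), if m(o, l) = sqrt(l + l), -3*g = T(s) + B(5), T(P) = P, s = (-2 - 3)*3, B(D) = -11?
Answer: 407*sqrt(10)/3 ≈ 429.02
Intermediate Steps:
s = -15 (s = -5*3 = -15)
g = 26/3 (g = -(-15 - 11)/3 = -1/3*(-26) = 26/3 ≈ 8.6667)
m(o, l) = sqrt(2)*sqrt(l) (m(o, l) = sqrt(2*l) = sqrt(2)*sqrt(l))
m(12, 5)*(127 + g) = (sqrt(2)*sqrt(5))*(127 + 26/3) = sqrt(10)*(407/3) = 407*sqrt(10)/3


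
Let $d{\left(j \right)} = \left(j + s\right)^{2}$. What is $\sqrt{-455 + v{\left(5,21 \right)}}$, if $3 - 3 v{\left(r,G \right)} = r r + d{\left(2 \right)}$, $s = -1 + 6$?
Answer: $\frac{2 i \sqrt{1077}}{3} \approx 21.878 i$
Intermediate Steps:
$s = 5$
$d{\left(j \right)} = \left(5 + j\right)^{2}$ ($d{\left(j \right)} = \left(j + 5\right)^{2} = \left(5 + j\right)^{2}$)
$v{\left(r,G \right)} = - \frac{46}{3} - \frac{r^{2}}{3}$ ($v{\left(r,G \right)} = 1 - \frac{r r + \left(5 + 2\right)^{2}}{3} = 1 - \frac{r^{2} + 7^{2}}{3} = 1 - \frac{r^{2} + 49}{3} = 1 - \frac{49 + r^{2}}{3} = 1 - \left(\frac{49}{3} + \frac{r^{2}}{3}\right) = - \frac{46}{3} - \frac{r^{2}}{3}$)
$\sqrt{-455 + v{\left(5,21 \right)}} = \sqrt{-455 - \left(\frac{46}{3} + \frac{5^{2}}{3}\right)} = \sqrt{-455 - \frac{71}{3}} = \sqrt{- \frac{1436}{3}} = \frac{2 i \sqrt{1077}}{3}$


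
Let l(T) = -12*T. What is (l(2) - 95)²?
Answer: 14161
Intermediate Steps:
(l(2) - 95)² = (-12*2 - 95)² = (-24 - 95)² = (-119)² = 14161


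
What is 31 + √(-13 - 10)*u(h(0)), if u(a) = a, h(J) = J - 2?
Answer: 31 - 2*I*√23 ≈ 31.0 - 9.5917*I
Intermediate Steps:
h(J) = -2 + J
31 + √(-13 - 10)*u(h(0)) = 31 + √(-13 - 10)*(-2 + 0) = 31 + √(-23)*(-2) = 31 + (I*√23)*(-2) = 31 - 2*I*√23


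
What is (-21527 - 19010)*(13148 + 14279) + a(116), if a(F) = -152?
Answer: -1111808451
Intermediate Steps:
(-21527 - 19010)*(13148 + 14279) + a(116) = (-21527 - 19010)*(13148 + 14279) - 152 = -40537*27427 - 152 = -1111808299 - 152 = -1111808451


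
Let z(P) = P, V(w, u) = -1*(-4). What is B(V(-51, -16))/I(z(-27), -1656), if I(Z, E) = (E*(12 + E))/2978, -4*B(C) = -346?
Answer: 257597/2722464 ≈ 0.094619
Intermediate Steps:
V(w, u) = 4
B(C) = 173/2 (B(C) = -¼*(-346) = 173/2)
I(Z, E) = E*(12 + E)/2978 (I(Z, E) = (E*(12 + E))*(1/2978) = E*(12 + E)/2978)
B(V(-51, -16))/I(z(-27), -1656) = 173/(2*(((1/2978)*(-1656)*(12 - 1656)))) = 173/(2*(((1/2978)*(-1656)*(-1644)))) = 173/(2*(1361232/1489)) = (173/2)*(1489/1361232) = 257597/2722464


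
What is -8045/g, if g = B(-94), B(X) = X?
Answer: 8045/94 ≈ 85.585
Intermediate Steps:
g = -94
-8045/g = -8045/(-94) = -8045*(-1/94) = 8045/94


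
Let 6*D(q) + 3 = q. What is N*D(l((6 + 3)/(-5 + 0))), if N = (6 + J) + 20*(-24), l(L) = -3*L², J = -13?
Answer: 25811/25 ≈ 1032.4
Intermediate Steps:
D(q) = -½ + q/6
N = -487 (N = (6 - 13) + 20*(-24) = -7 - 480 = -487)
N*D(l((6 + 3)/(-5 + 0))) = -487*(-½ + (-3*(6 + 3)²/(-5 + 0)²)/6) = -487*(-½ + (-3*(9/(-5))²)/6) = -487*(-½ + (-3*(9*(-⅕))²)/6) = -487*(-½ + (-3*(-9/5)²)/6) = -487*(-½ + (-3*81/25)/6) = -487*(-½ + (⅙)*(-243/25)) = -487*(-½ - 81/50) = -487*(-53/25) = 25811/25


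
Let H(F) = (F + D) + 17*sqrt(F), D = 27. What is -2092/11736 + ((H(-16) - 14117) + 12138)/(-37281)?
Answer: -4574617/36460818 - 4*I/2193 ≈ -0.12547 - 0.001824*I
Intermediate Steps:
H(F) = 27 + F + 17*sqrt(F) (H(F) = (F + 27) + 17*sqrt(F) = (27 + F) + 17*sqrt(F) = 27 + F + 17*sqrt(F))
-2092/11736 + ((H(-16) - 14117) + 12138)/(-37281) = -2092/11736 + (((27 - 16 + 17*sqrt(-16)) - 14117) + 12138)/(-37281) = -2092*1/11736 + (((27 - 16 + 17*(4*I)) - 14117) + 12138)*(-1/37281) = -523/2934 + (((27 - 16 + 68*I) - 14117) + 12138)*(-1/37281) = -523/2934 + (((11 + 68*I) - 14117) + 12138)*(-1/37281) = -523/2934 + ((-14106 + 68*I) + 12138)*(-1/37281) = -523/2934 + (-1968 + 68*I)*(-1/37281) = -523/2934 + (656/12427 - 4*I/2193) = -4574617/36460818 - 4*I/2193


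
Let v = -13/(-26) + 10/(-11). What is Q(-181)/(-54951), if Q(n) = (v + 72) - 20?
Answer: -1135/1208922 ≈ -0.00093885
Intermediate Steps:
v = -9/22 (v = -13*(-1/26) + 10*(-1/11) = 1/2 - 10/11 = -9/22 ≈ -0.40909)
Q(n) = 1135/22 (Q(n) = (-9/22 + 72) - 20 = 1575/22 - 20 = 1135/22)
Q(-181)/(-54951) = (1135/22)/(-54951) = (1135/22)*(-1/54951) = -1135/1208922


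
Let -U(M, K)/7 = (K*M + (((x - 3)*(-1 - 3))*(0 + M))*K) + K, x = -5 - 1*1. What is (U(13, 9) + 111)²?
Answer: 915365025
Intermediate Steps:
x = -6 (x = -5 - 1 = -6)
U(M, K) = -7*K - 259*K*M (U(M, K) = -7*((K*M + (((-6 - 3)*(-1 - 3))*(0 + M))*K) + K) = -7*((K*M + ((-9*(-4))*M)*K) + K) = -7*((K*M + (36*M)*K) + K) = -7*((K*M + 36*K*M) + K) = -7*(37*K*M + K) = -7*(K + 37*K*M) = -7*K - 259*K*M)
(U(13, 9) + 111)² = (-7*9*(1 + 37*13) + 111)² = (-7*9*(1 + 481) + 111)² = (-7*9*482 + 111)² = (-30366 + 111)² = (-30255)² = 915365025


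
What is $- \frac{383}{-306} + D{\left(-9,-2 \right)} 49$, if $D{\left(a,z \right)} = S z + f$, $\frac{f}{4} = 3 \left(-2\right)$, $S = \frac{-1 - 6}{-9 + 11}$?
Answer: $- \frac{254515}{306} \approx -831.75$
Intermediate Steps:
$S = - \frac{7}{2} \approx -3.5$
$f = -24$ ($f = 4 \cdot 3 \left(-2\right) = 4 \left(-6\right) = -24$)
$D{\left(a,z \right)} = -24 - \frac{7 z}{2}$ ($D{\left(a,z \right)} = - \frac{7 z}{2} - 24 = -24 - \frac{7 z}{2}$)
$- \frac{383}{-306} + D{\left(-9,-2 \right)} 49 = - \frac{383}{-306} + \left(-24 - -7\right) 49 = \left(-383\right) \left(- \frac{1}{306}\right) + \left(-24 + 7\right) 49 = \frac{383}{306} - 833 = - \frac{254515}{306}$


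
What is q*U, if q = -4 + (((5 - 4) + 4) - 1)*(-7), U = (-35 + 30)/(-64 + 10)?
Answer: -80/27 ≈ -2.9630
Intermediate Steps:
U = 5/54 (U = -5/(-54) = -5*(-1/54) = 5/54 ≈ 0.092593)
q = -32 (q = -4 + ((1 + 4) - 1)*(-7) = -4 + (5 - 1)*(-7) = -4 + 4*(-7) = -4 - 28 = -32)
q*U = -32*5/54 = -80/27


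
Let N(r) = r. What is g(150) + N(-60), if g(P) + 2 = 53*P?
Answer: 7888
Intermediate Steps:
g(P) = -2 + 53*P
g(150) + N(-60) = (-2 + 53*150) - 60 = (-2 + 7950) - 60 = 7948 - 60 = 7888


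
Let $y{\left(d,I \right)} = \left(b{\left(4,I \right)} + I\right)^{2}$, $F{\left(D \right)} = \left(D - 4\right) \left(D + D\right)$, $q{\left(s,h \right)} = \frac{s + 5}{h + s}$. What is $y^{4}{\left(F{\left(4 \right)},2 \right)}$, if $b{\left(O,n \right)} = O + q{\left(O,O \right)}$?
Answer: $\frac{111429157112001}{16777216} \approx 6.6417 \cdot 10^{6}$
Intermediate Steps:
$q{\left(s,h \right)} = \frac{5 + s}{h + s}$
$F{\left(D \right)} = 2 D \left(-4 + D\right)$ ($F{\left(D \right)} = \left(-4 + D\right) 2 D = 2 D \left(-4 + D\right)$)
$b{\left(O,n \right)} = O + \frac{5 + O}{2 O}$ ($b{\left(O,n \right)} = O + \frac{5 + O}{O + O} = O + \frac{5 + O}{2 O}$)
$y{\left(d,I \right)} = \left(\frac{41}{8} + I\right)^{2}$ ($y{\left(d,I \right)} = \left(\left(\frac{1}{2} + 4 + \frac{5}{2 \cdot 4}\right) + I\right)^{2} = \left(\left(\frac{1}{2} + 4 + \frac{5}{2} \cdot \frac{1}{4}\right) + I\right)^{2} = \left(\left(\frac{1}{2} + 4 + \frac{5}{8}\right) + I\right)^{2} = \left(\frac{41}{8} + I\right)^{2}$)
$y^{4}{\left(F{\left(4 \right)},2 \right)} = \left(\frac{\left(41 + 8 \cdot 2\right)^{2}}{64}\right)^{4} = \left(\frac{\left(41 + 16\right)^{2}}{64}\right)^{4} = \left(\frac{57^{2}}{64}\right)^{4} = \left(\frac{1}{64} \cdot 3249\right)^{4} = \left(\frac{3249}{64}\right)^{4} = \frac{111429157112001}{16777216}$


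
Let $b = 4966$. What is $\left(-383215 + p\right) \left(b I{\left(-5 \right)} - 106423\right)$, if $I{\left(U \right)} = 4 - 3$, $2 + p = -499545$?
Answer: $89562384234$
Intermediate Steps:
$p = -499547$ ($p = -2 - 499545 = -499547$)
$I{\left(U \right)} = 1$ ($I{\left(U \right)} = 4 - 3 = 1$)
$\left(-383215 + p\right) \left(b I{\left(-5 \right)} - 106423\right) = \left(-383215 - 499547\right) \left(4966 \cdot 1 - 106423\right) = - 882762 \left(4966 - 106423\right) = \left(-882762\right) \left(-101457\right) = 89562384234$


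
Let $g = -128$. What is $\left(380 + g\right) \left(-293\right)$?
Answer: $-73836$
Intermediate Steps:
$\left(380 + g\right) \left(-293\right) = \left(380 - 128\right) \left(-293\right) = 252 \left(-293\right) = -73836$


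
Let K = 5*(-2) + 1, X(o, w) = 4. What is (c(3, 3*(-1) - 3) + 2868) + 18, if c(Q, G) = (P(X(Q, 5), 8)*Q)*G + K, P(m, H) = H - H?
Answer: 2877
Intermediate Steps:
P(m, H) = 0
K = -9 (K = -10 + 1 = -9)
c(Q, G) = -9 (c(Q, G) = (0*Q)*G - 9 = 0*G - 9 = 0 - 9 = -9)
(c(3, 3*(-1) - 3) + 2868) + 18 = (-9 + 2868) + 18 = 2859 + 18 = 2877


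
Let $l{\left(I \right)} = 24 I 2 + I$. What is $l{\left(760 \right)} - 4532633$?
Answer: $-4495393$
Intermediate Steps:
$l{\left(I \right)} = 49 I$ ($l{\left(I \right)} = 24 \cdot 2 I + I = 48 I + I = 49 I$)
$l{\left(760 \right)} - 4532633 = 49 \cdot 760 - 4532633 = 37240 - 4532633 = -4495393$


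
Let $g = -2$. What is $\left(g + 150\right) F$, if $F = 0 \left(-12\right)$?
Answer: $0$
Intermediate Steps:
$F = 0$
$\left(g + 150\right) F = \left(-2 + 150\right) 0 = 148 \cdot 0 = 0$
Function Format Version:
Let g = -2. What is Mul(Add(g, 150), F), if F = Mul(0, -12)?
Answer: 0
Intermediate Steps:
F = 0
Mul(Add(g, 150), F) = Mul(Add(-2, 150), 0) = Mul(148, 0) = 0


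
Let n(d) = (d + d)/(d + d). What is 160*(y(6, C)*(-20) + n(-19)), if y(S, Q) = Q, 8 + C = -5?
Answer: 41760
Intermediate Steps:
C = -13 (C = -8 - 5 = -13)
n(d) = 1 (n(d) = (2*d)/((2*d)) = (2*d)*(1/(2*d)) = 1)
160*(y(6, C)*(-20) + n(-19)) = 160*(-13*(-20) + 1) = 160*(260 + 1) = 160*261 = 41760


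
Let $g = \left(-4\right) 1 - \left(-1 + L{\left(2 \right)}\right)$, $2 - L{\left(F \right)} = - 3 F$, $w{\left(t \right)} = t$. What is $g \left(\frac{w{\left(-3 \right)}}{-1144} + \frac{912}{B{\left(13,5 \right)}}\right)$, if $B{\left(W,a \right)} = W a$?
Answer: $- \frac{80271}{520} \approx -154.37$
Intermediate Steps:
$L{\left(F \right)} = 2 + 3 F$ ($L{\left(F \right)} = 2 - - 3 F = 2 + 3 F$)
$g = -11$ ($g = \left(-4\right) 1 + \left(1 - \left(2 + 3 \cdot 2\right)\right) = -4 + \left(1 - \left(2 + 6\right)\right) = -4 + \left(1 - 8\right) = -4 - 7 = -11$)
$g \left(\frac{w{\left(-3 \right)}}{-1144} + \frac{912}{B{\left(13,5 \right)}}\right) = - 11 \left(- \frac{3}{-1144} + \frac{912}{13 \cdot 5}\right) = - 11 \left(\left(-3\right) \left(- \frac{1}{1144}\right) + \frac{912}{65}\right) = - 11 \left(\frac{3}{1144} + 912 \cdot \frac{1}{65}\right) = - 11 \left(\frac{3}{1144} + \frac{912}{65}\right) = \left(-11\right) \frac{80271}{5720} = - \frac{80271}{520}$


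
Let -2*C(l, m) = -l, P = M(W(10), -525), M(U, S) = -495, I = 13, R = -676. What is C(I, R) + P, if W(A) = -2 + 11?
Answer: -977/2 ≈ -488.50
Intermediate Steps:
W(A) = 9
P = -495
C(l, m) = l/2 (C(l, m) = -(-1)*l/2 = l/2)
C(I, R) + P = (½)*13 - 495 = 13/2 - 495 = -977/2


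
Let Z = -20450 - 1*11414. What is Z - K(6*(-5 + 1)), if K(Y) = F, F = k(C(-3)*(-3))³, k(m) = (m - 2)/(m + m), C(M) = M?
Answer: -185831191/5832 ≈ -31864.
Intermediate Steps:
k(m) = (-2 + m)/(2*m) (k(m) = (-2 + m)/((2*m)) = (-2 + m)*(1/(2*m)) = (-2 + m)/(2*m))
Z = -31864 (Z = -20450 - 11414 = -31864)
F = 343/5832 (F = ((-2 - 3*(-3))/(2*((-3*(-3)))))³ = ((½)*(-2 + 9)/9)³ = ((½)*(⅑)*7)³ = (7/18)³ = 343/5832 ≈ 0.058813)
K(Y) = 343/5832
Z - K(6*(-5 + 1)) = -31864 - 1*343/5832 = -31864 - 343/5832 = -185831191/5832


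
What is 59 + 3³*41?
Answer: 1166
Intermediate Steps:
59 + 3³*41 = 59 + 27*41 = 59 + 1107 = 1166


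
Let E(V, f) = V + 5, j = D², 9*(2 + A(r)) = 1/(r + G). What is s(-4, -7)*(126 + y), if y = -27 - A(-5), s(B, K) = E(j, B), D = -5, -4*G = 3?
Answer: 209110/69 ≈ 3030.6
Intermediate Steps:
G = -¾ (G = -¼*3 = -¾ ≈ -0.75000)
A(r) = -2 + 1/(9*(-¾ + r)) (A(r) = -2 + 1/(9*(r - ¾)) = -2 + 1/(9*(-¾ + r)))
j = 25 (j = (-5)² = 25)
E(V, f) = 5 + V
s(B, K) = 30 (s(B, K) = 5 + 25 = 30)
y = -5171/207 (y = -27 - 2*(29 - 36*(-5))/(9*(-3 + 4*(-5))) = -27 - 2*(29 + 180)/(9*(-3 - 20)) = -27 - 2*209/(9*(-23)) = -27 - 2*(-1)*209/(9*23) = -27 - 1*(-418/207) = -27 + 418/207 = -5171/207 ≈ -24.981)
s(-4, -7)*(126 + y) = 30*(126 - 5171/207) = 30*(20911/207) = 209110/69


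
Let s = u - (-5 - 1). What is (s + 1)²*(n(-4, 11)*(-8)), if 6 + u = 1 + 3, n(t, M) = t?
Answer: 800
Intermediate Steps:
u = -2 (u = -6 + (1 + 3) = -6 + 4 = -2)
s = 4 (s = -2 - (-5 - 1) = -2 - 1*(-6) = -2 + 6 = 4)
(s + 1)²*(n(-4, 11)*(-8)) = (4 + 1)²*(-4*(-8)) = 5²*32 = 25*32 = 800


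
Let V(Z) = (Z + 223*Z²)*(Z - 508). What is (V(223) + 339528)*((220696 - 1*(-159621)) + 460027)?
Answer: -2655697648693968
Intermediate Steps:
V(Z) = (-508 + Z)*(Z + 223*Z²) (V(Z) = (Z + 223*Z²)*(-508 + Z) = (-508 + Z)*(Z + 223*Z²))
(V(223) + 339528)*((220696 - 1*(-159621)) + 460027) = (223*(-508 - 113283*223 + 223*223²) + 339528)*((220696 - 1*(-159621)) + 460027) = (223*(-508 - 25262109 + 223*49729) + 339528)*((220696 + 159621) + 460027) = (223*(-508 - 25262109 + 11089567) + 339528)*(380317 + 460027) = (223*(-14173050) + 339528)*840344 = (-3160590150 + 339528)*840344 = -3160250622*840344 = -2655697648693968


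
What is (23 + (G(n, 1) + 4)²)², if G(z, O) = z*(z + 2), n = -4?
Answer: 27889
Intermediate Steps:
G(z, O) = z*(2 + z)
(23 + (G(n, 1) + 4)²)² = (23 + (-4*(2 - 4) + 4)²)² = (23 + (-4*(-2) + 4)²)² = (23 + (8 + 4)²)² = (23 + 12²)² = (23 + 144)² = 167² = 27889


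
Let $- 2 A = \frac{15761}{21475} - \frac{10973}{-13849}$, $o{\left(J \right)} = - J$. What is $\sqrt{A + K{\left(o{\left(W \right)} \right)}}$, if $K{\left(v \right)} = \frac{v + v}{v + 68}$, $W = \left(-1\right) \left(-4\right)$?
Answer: $\frac{i \sqrt{50275732218232642}}{237925820} \approx 0.9424 i$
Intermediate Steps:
$W = 4$
$K{\left(v \right)} = \frac{2 v}{68 + v}$
$A = - \frac{226959632}{297407275}$ ($A = - \frac{\frac{15761}{21475} - \frac{10973}{-13849}}{2} = - \frac{15761 \cdot \frac{1}{21475} - - \frac{10973}{13849}}{2} = - \frac{\frac{15761}{21475} + \frac{10973}{13849}}{2} = \left(- \frac{1}{2}\right) \frac{453919264}{297407275} = - \frac{226959632}{297407275} \approx -0.76313$)
$\sqrt{A + K{\left(o{\left(W \right)} \right)}} = \sqrt{- \frac{226959632}{297407275} + \frac{2 \left(\left(-1\right) 4\right)}{68 - 4}} = \sqrt{- \frac{226959632}{297407275} + 2 \left(-4\right) \frac{1}{68 - 4}} = \sqrt{- \frac{226959632}{297407275} + 2 \left(-4\right) \frac{1}{64}} = \sqrt{- \frac{226959632}{297407275} - \frac{1}{8}} = \sqrt{- \frac{2113084331}{2379258200}} = \frac{i \sqrt{50275732218232642}}{237925820}$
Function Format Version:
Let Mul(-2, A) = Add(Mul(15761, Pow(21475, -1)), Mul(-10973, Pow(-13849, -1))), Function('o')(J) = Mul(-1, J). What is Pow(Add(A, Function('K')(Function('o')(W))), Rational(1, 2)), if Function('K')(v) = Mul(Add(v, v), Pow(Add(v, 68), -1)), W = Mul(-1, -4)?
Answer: Mul(Rational(1, 237925820), I, Pow(50275732218232642, Rational(1, 2))) ≈ Mul(0.94240, I)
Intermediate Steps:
W = 4
Function('K')(v) = Mul(2, v, Pow(Add(68, v), -1)) (Function('K')(v) = Mul(Mul(2, v), Pow(Add(68, v), -1)) = Mul(2, v, Pow(Add(68, v), -1)))
A = Rational(-226959632, 297407275) (A = Mul(Rational(-1, 2), Add(Mul(15761, Pow(21475, -1)), Mul(-10973, Pow(-13849, -1)))) = Mul(Rational(-1, 2), Add(Mul(15761, Rational(1, 21475)), Mul(-10973, Rational(-1, 13849)))) = Mul(Rational(-1, 2), Add(Rational(15761, 21475), Rational(10973, 13849))) = Mul(Rational(-1, 2), Rational(453919264, 297407275)) = Rational(-226959632, 297407275) ≈ -0.76313)
Pow(Add(A, Function('K')(Function('o')(W))), Rational(1, 2)) = Pow(Add(Rational(-226959632, 297407275), Mul(2, Mul(-1, 4), Pow(Add(68, Mul(-1, 4)), -1))), Rational(1, 2)) = Pow(Add(Rational(-226959632, 297407275), Mul(2, -4, Pow(Add(68, -4), -1))), Rational(1, 2)) = Pow(Add(Rational(-226959632, 297407275), Mul(2, -4, Pow(64, -1))), Rational(1, 2)) = Pow(Add(Rational(-226959632, 297407275), Mul(2, -4, Rational(1, 64))), Rational(1, 2)) = Pow(Add(Rational(-226959632, 297407275), Rational(-1, 8)), Rational(1, 2)) = Pow(Rational(-2113084331, 2379258200), Rational(1, 2)) = Mul(Rational(1, 237925820), I, Pow(50275732218232642, Rational(1, 2)))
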